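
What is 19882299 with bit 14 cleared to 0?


19882299 & ~(1 << 14) = 19865915

19865915


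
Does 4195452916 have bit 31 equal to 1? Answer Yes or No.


0b11111010000100011000011111110100, bit 31 = 1. Yes

Yes


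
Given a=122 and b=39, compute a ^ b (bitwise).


122 ^ 39 = 93

93


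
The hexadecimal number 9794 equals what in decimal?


9794 hex = 38804 decimal

38804


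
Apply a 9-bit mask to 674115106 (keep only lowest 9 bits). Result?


674115106 & 511 = 34

34


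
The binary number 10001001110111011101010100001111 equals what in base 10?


10001001110111011101010100001111 in decimal = 2313016591

2313016591


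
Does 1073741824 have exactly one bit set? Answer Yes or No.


0b1000000000000000000000000000000. Only one bit set => Yes

Yes


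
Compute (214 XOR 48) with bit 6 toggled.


Step 1: 214 ^ 48 = 230
Step 2: 230 ^ (1 << 6) = 230 ^ 64 = 166

166


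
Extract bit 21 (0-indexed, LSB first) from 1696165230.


0b1100101000110010110110101101110, position 21 = 0

0


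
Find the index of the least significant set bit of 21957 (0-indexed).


0b101010111000101. Lowest set bit at position 0

0


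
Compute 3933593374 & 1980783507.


0b11101010011101011101111100011110 & 0b1110110000100000101101110010011 = 0b1100010000100000101101100010010 = 1645239058

1645239058


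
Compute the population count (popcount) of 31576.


0b111101101011000 has 9 set bits

9


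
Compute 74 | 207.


0b1001010 | 0b11001111 = 0b11001111 = 207

207


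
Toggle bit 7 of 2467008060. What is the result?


2467008060 ^ (1 << 7) = 2467008060 ^ 128 = 2467008188

2467008188


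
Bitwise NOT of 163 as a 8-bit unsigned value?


~0b10100011 = 0b1011100 = 92 (8-bit unsigned)

92


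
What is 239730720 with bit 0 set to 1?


239730720 | (1 << 0) = 239730720 | 1 = 239730721

239730721


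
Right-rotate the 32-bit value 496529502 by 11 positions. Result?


Rotate 0b11101100110000111000001011110 right by 11 (32-bit) = 0b1011110000111011001100001110 = 197374734

197374734


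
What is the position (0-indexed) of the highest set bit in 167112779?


0b1001111101011111000001001011. Highest set bit at position 27

27


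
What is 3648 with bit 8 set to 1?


3648 | (1 << 8) = 3648 | 256 = 3904

3904


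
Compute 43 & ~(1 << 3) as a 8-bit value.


43 & ~(1 << 3) = 35

35


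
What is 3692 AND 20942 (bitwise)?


0b111001101100 & 0b101000111001110 = 0b1001100 = 76

76


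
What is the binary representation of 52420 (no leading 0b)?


52420 = 1100110011000100 in binary

1100110011000100


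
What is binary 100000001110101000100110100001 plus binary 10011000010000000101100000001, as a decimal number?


100000001110101000100110100001 + 10011000010000000101100000001 = 110011010000101001010010100010 = 860001442

860001442


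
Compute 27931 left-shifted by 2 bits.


0b110110100011011 << 2 = 0b11011010001101100 = 111724

111724


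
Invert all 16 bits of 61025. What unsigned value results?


61025 ^ 65535 = 4510

4510


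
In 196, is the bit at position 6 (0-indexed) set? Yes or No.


0b11000100, bit 6 = 1. Yes

Yes


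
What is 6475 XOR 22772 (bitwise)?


0b1100101001011 ^ 0b101100011110100 = 0b100000110111111 = 16831

16831


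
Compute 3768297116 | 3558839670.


0b11100000100110111010011010011100 | 0b11010100000111111001010101110110 = 0b11110100100111111011011111111110 = 4104108030

4104108030


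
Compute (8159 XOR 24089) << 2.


Step 1: 8159 ^ 24089 = 16838
Step 2: 16838 << 2 = 67352

67352


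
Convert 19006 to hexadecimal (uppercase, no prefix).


19006 = 4A3E hex

4A3E


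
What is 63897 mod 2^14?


63897 & 16383 = 14745

14745


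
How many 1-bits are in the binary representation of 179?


0b10110011 has 5 set bits

5


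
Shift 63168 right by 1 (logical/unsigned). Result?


0b1111011011000000 >> 1 = 0b111101101100000 = 31584

31584


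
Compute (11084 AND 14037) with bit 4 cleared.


Step 1: 11084 & 14037 = 8772
Step 2: 8772 & ~(1 << 4) = 8772

8772


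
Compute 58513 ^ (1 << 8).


58513 ^ (1 << 8) = 58513 ^ 256 = 58769

58769


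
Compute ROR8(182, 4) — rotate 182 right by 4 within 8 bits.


Rotate 0b10110110 right by 4 (8-bit) = 0b1101011 = 107

107


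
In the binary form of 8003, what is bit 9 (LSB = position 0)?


0b1111101000011, position 9 = 1

1


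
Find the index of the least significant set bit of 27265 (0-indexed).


0b110101010000001. Lowest set bit at position 0

0


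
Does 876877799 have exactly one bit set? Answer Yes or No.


0b110100010001000001011111100111. Multiple bits set => No

No


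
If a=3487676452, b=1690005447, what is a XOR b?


3487676452 ^ 1690005447 = 2874857443

2874857443


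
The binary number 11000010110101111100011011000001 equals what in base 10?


11000010110101111100011011000001 in decimal = 3268921025

3268921025


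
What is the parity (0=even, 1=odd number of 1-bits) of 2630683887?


0b10011100110011010000110011101111 has 18 ones => parity 0

0


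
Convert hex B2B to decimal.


B2B hex = 2859 decimal

2859


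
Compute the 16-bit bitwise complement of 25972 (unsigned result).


~0b110010101110100 = 0b1001101010001011 = 39563 (16-bit unsigned)

39563


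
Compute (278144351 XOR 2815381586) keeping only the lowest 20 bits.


Step 1: 278144351 ^ 2815381586 = 3076224269
Step 2: 3076224269 & 1048575 = 750861

750861


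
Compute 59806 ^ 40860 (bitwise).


0b1110100110011110 ^ 0b1001111110011100 = 0b111011000000010 = 30210

30210


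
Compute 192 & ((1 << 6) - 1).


192 & 63 = 0

0


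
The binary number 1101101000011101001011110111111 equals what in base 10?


1101101000011101001011110111111 in decimal = 1829672895

1829672895


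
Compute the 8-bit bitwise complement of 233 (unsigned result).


~0b11101001 = 0b10110 = 22 (8-bit unsigned)

22


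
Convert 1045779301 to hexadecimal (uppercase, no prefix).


1045779301 = 3E555365 hex

3E555365


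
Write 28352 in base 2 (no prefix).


28352 = 110111011000000 in binary

110111011000000


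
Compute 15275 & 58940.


0b11101110101011 & 0b1110011000111100 = 0b10001000101000 = 8744

8744


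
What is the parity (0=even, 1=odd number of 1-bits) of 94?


0b1011110 has 5 ones => parity 1

1


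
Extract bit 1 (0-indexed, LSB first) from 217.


0b11011001, position 1 = 0

0


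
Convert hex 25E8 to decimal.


25E8 hex = 9704 decimal

9704


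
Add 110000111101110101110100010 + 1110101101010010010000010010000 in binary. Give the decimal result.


110000111101110101110100010 + 1110101101010010010000010010000 = 1111011110010000000110000110010 = 2076707890

2076707890


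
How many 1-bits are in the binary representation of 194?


0b11000010 has 3 set bits

3


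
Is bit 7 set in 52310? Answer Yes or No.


0b1100110001010110, bit 7 = 0. No

No


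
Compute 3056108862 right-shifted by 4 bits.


0b10110110001010001000010100111110 >> 4 = 0b1011011000101000100001010011 = 191006803

191006803


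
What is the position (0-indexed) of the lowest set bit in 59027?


0b1110011010010011. Lowest set bit at position 0

0


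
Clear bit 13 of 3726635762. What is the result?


3726635762 & ~(1 << 13) = 3726627570

3726627570


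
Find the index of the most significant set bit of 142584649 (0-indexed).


0b1000011111111010101101001001. Highest set bit at position 27

27


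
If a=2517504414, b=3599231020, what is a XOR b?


2517504414 ^ 3599231020 = 1082784178

1082784178


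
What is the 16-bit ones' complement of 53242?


53242 ^ 65535 = 12293

12293


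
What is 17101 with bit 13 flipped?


17101 ^ (1 << 13) = 17101 ^ 8192 = 25293

25293


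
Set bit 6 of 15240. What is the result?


15240 | (1 << 6) = 15240 | 64 = 15304

15304


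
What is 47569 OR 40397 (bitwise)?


0b1011100111010001 | 0b1001110111001101 = 0b1011110111011101 = 48605

48605


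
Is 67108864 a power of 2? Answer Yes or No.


0b100000000000000000000000000. Only one bit set => Yes

Yes


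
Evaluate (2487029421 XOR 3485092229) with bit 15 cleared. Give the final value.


Step 1: 2487029421 ^ 3485092229 = 1535592232
Step 2: 1535592232 & ~(1 << 15) = 1535592232

1535592232


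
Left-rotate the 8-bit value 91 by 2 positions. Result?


Rotate 0b1011011 left by 2 (8-bit) = 0b1101101 = 109

109


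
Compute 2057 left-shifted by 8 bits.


0b100000001001 << 8 = 0b10000000100100000000 = 526592

526592


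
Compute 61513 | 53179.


0b1111000001001001 | 0b1100111110111011 = 0b1111111111111011 = 65531

65531


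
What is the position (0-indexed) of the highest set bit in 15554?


0b11110011000010. Highest set bit at position 13

13


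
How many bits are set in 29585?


0b111001110010001 has 8 set bits

8


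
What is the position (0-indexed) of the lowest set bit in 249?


0b11111001. Lowest set bit at position 0

0


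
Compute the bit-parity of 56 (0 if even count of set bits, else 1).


0b111000 has 3 ones => parity 1

1


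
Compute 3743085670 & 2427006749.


0b11011111000110101111010001100110 & 0b10010000101010010010111100011101 = 0b10010000000010000010010000000100 = 2416452612

2416452612


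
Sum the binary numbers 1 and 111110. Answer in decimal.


1 + 111110 = 111111 = 63

63


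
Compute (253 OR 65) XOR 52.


Step 1: 253 | 65 = 253
Step 2: 253 ^ 52 = 201

201


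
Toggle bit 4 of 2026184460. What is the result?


2026184460 ^ (1 << 4) = 2026184460 ^ 16 = 2026184476

2026184476


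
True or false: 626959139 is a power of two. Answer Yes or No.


0b100101010111101010001100100011. Multiple bits set => No

No


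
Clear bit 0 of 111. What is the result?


111 & ~(1 << 0) = 110

110


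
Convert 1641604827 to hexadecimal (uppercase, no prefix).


1641604827 = 61D8E6DB hex

61D8E6DB


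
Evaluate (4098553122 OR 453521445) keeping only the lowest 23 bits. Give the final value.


Step 1: 4098553122 | 453521445 = 4283102503
Step 2: 4283102503 & 8388607 = 4912423

4912423


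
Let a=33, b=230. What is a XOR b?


33 ^ 230 = 199

199


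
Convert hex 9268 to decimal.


9268 hex = 37480 decimal

37480


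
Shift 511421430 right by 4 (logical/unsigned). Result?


0b11110011110111010101111110110 >> 4 = 0b1111001111011101010111111 = 31963839

31963839


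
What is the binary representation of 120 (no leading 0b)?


120 = 1111000 in binary

1111000


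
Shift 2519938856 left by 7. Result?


0b10010110001100110011011100101000 << 7 = 0b100101100011001100110111001010000000000 = 322552173568

322552173568


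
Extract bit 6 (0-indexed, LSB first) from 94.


0b1011110, position 6 = 1

1


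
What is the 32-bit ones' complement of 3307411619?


3307411619 ^ 4294967295 = 987555676

987555676


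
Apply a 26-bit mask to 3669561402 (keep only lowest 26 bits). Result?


3669561402 & 67108863 = 45682746

45682746


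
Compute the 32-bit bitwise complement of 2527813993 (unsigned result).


~0b10010110101010110110000101101001 = 0b1101001010101001001111010010110 = 1767153302 (32-bit unsigned)

1767153302


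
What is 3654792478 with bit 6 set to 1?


3654792478 | (1 << 6) = 3654792478 | 64 = 3654792542

3654792542


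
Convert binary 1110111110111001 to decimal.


1110111110111001 in decimal = 61369

61369


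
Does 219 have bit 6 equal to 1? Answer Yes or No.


0b11011011, bit 6 = 1. Yes

Yes


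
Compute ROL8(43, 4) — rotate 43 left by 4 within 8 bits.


Rotate 0b101011 left by 4 (8-bit) = 0b10110010 = 178

178


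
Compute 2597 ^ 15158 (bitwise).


0b101000100101 ^ 0b11101100110110 = 0b11000100010011 = 12563

12563


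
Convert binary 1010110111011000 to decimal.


1010110111011000 in decimal = 44504

44504


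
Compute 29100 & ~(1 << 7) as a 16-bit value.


29100 & ~(1 << 7) = 28972

28972


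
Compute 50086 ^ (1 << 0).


50086 ^ (1 << 0) = 50086 ^ 1 = 50087

50087


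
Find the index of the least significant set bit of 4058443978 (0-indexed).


0b11110001111001101111000011001010. Lowest set bit at position 1

1


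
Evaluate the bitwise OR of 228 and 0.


0b11100100 | 0b0 = 0b11100100 = 228

228


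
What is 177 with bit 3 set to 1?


177 | (1 << 3) = 177 | 8 = 185

185


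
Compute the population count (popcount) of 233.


0b11101001 has 5 set bits

5


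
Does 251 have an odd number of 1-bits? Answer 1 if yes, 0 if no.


0b11111011 has 7 ones => parity 1

1


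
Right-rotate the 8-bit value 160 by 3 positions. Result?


Rotate 0b10100000 right by 3 (8-bit) = 0b10100 = 20

20


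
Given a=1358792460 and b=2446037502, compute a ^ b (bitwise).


1358792460 ^ 2446037502 = 3241547506

3241547506


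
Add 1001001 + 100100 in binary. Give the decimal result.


1001001 + 100100 = 1101101 = 109

109


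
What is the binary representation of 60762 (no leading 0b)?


60762 = 1110110101011010 in binary

1110110101011010


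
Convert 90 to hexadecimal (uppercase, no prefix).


90 = 5A hex

5A


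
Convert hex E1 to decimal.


E1 hex = 225 decimal

225


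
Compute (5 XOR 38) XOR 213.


Step 1: 5 ^ 38 = 35
Step 2: 35 ^ 213 = 246

246


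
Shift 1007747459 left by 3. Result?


0b111100000100010000000110000011 << 3 = 0b111100000100010000000110000011000 = 8061979672

8061979672


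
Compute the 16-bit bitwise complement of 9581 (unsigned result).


~0b10010101101101 = 0b1101101010010010 = 55954 (16-bit unsigned)

55954


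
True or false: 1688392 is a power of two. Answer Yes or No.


0b110011100001101001000. Multiple bits set => No

No


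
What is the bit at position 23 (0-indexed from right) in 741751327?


0b101100001101100011101000011111, position 23 = 0

0


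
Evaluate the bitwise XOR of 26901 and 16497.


0b110100100010101 ^ 0b100000001110001 = 0b10100101100100 = 10596

10596


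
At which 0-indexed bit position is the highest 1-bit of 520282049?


0b11111000000101101111111000001. Highest set bit at position 28

28


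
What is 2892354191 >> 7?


0b10101100011001011101001010001111 >> 7 = 0b1010110001100101110100101 = 22596517

22596517


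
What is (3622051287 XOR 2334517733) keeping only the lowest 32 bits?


Step 1: 3622051287 ^ 2334517733 = 1556214834
Step 2: 1556214834 & 4294967295 = 1556214834

1556214834


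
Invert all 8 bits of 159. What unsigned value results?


159 ^ 255 = 96

96


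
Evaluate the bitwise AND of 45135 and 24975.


0b1011000001001111 & 0b110000110001111 = 0b10000000001111 = 8207

8207


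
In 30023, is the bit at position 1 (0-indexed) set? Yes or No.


0b111010101000111, bit 1 = 1. Yes

Yes


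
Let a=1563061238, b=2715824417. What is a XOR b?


1563061238 ^ 2715824417 = 4241119959

4241119959


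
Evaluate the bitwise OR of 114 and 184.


0b1110010 | 0b10111000 = 0b11111010 = 250

250


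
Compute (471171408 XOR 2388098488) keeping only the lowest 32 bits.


Step 1: 471171408 ^ 2388098488 = 2453863656
Step 2: 2453863656 & 4294967295 = 2453863656

2453863656


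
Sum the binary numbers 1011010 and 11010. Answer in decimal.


1011010 + 11010 = 1110100 = 116

116


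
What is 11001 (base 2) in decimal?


11001 in decimal = 25

25


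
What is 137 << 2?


0b10001001 << 2 = 0b1000100100 = 548

548


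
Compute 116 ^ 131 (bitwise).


0b1110100 ^ 0b10000011 = 0b11110111 = 247

247


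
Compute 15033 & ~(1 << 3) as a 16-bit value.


15033 & ~(1 << 3) = 15025

15025


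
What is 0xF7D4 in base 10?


F7D4 hex = 63444 decimal

63444


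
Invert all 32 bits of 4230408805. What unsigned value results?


4230408805 ^ 4294967295 = 64558490

64558490


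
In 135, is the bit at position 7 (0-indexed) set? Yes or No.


0b10000111, bit 7 = 1. Yes

Yes


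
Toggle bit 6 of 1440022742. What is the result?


1440022742 ^ (1 << 6) = 1440022742 ^ 64 = 1440022678

1440022678


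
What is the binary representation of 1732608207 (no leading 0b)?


1732608207 = 1100111010001011000000011001111 in binary

1100111010001011000000011001111


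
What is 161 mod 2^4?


161 & 15 = 1

1


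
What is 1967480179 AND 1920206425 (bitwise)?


0b1110101010001010101110101110011 & 0b1110010011101000000011001011001 = 0b1110000010001000000010001010001 = 1883505745

1883505745


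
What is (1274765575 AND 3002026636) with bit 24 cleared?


Step 1: 1274765575 & 3002026636 = 48971780
Step 2: 48971780 & ~(1 << 24) = 48971780

48971780


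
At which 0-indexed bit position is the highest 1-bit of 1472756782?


0b1010111110010000111110000101110. Highest set bit at position 30

30


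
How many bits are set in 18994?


0b100101000110010 has 6 set bits

6


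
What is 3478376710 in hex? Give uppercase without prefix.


3478376710 = CF53D106 hex

CF53D106


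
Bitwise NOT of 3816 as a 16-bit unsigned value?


~0b111011101000 = 0b1111000100010111 = 61719 (16-bit unsigned)

61719


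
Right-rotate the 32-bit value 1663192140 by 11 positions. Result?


Rotate 0b1100011001000100100110001001100 right by 11 (32-bit) = 0b10001001100011000110010001001001 = 2307679305

2307679305


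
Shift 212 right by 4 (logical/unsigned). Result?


0b11010100 >> 4 = 0b1101 = 13

13


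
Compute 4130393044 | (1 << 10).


4130393044 | (1 << 10) = 4130393044 | 1024 = 4130394068

4130394068


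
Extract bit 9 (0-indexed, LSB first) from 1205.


0b10010110101, position 9 = 0

0


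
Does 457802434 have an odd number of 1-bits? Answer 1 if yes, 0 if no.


0b11011010010011000001011000010 has 12 ones => parity 0

0


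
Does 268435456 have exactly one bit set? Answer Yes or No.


0b10000000000000000000000000000. Only one bit set => Yes

Yes


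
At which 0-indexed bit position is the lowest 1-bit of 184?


0b10111000. Lowest set bit at position 3

3


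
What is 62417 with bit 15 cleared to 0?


62417 & ~(1 << 15) = 29649

29649


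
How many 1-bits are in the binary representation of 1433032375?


0b1010101011010100101011010110111 has 18 set bits

18


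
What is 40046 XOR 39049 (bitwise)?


0b1001110001101110 ^ 0b1001100010001001 = 0b10011100111 = 1255

1255


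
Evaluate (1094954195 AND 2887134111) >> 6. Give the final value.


Step 1: 1094954195 & 2887134111 = 141459
Step 2: 141459 >> 6 = 2210

2210


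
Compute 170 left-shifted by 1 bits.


0b10101010 << 1 = 0b101010100 = 340

340


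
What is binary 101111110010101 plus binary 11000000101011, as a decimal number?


101111110010101 + 11000000101011 = 1000111111000000 = 36800

36800


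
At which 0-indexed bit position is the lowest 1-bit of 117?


0b1110101. Lowest set bit at position 0

0


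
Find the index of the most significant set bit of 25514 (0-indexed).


0b110001110101010. Highest set bit at position 14

14


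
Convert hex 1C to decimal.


1C hex = 28 decimal

28


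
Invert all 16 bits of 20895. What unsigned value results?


20895 ^ 65535 = 44640

44640


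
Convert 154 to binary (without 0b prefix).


154 = 10011010 in binary

10011010


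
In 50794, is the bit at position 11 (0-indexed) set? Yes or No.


0b1100011001101010, bit 11 = 0. No

No


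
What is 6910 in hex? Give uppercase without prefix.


6910 = 1AFE hex

1AFE


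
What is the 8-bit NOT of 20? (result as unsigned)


~0b10100 = 0b11101011 = 235 (8-bit unsigned)

235


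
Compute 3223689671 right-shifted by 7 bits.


0b11000000001001011001100111000111 >> 7 = 0b1100000000100101100110011 = 25185075

25185075


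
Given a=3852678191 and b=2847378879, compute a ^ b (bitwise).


3852678191 ^ 2847378879 = 1276426640

1276426640


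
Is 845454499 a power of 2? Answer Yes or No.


0b110010011001001001110010100011. Multiple bits set => No

No


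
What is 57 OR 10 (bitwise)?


0b111001 | 0b1010 = 0b111011 = 59

59


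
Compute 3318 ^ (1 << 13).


3318 ^ (1 << 13) = 3318 ^ 8192 = 11510

11510


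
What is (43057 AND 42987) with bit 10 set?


Step 1: 43057 & 42987 = 40993
Step 2: 40993 | (1 << 10) = 40993 | 1024 = 42017

42017


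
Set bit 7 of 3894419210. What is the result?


3894419210 | (1 << 7) = 3894419210 | 128 = 3894419338

3894419338


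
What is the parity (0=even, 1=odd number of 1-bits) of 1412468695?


0b1010100001100001000111111010111 has 16 ones => parity 0

0


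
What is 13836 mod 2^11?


13836 & 2047 = 1548

1548


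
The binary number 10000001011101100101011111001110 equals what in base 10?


10000001011101100101011111001110 in decimal = 2172016590

2172016590


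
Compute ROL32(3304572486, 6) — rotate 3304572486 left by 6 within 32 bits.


Rotate 0b11000100111101111100011001000110 left by 6 (32-bit) = 0b111101111100011001000110110001 = 1039241649

1039241649


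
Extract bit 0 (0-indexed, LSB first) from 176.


0b10110000, position 0 = 0

0


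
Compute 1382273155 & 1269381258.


0b1010010011000111101000010000011 & 0b1001011101010010011100010001010 = 0b1000010001000010001000010000010 = 1109463170

1109463170


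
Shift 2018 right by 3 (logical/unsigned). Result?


0b11111100010 >> 3 = 0b11111100 = 252

252


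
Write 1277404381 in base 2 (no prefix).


1277404381 = 1001100001000111010010011011101 in binary

1001100001000111010010011011101


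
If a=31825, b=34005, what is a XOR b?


31825 ^ 34005 = 63620

63620


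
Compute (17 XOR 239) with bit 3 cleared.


Step 1: 17 ^ 239 = 254
Step 2: 254 & ~(1 << 3) = 246

246


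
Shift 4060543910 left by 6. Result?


0b11110010000001101111101110100110 << 6 = 0b11110010000001101111101110100110000000 = 259874810240

259874810240


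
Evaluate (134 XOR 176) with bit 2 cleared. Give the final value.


Step 1: 134 ^ 176 = 54
Step 2: 54 & ~(1 << 2) = 50

50


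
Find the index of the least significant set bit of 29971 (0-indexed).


0b111010100010011. Lowest set bit at position 0

0


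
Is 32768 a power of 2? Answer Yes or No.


0b1000000000000000. Only one bit set => Yes

Yes


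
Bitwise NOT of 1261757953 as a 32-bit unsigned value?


~0b1001011001101001110011000000001 = 0b10110100110010110001100111111110 = 3033209342 (32-bit unsigned)

3033209342


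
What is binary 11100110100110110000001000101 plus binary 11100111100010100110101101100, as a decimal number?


11100110100110110000001000101 + 11100111100010100110101101100 = 111001110001001010110110110001 = 969190833

969190833


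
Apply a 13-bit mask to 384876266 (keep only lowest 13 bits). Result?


384876266 & 8191 = 7914

7914


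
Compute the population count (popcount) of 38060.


0b1001010010101100 has 7 set bits

7


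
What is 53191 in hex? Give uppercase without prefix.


53191 = CFC7 hex

CFC7


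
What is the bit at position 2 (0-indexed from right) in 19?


0b10011, position 2 = 0

0


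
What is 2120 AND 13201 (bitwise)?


0b100001001000 & 0b11001110010001 = 0b0 = 0

0


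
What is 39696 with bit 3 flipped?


39696 ^ (1 << 3) = 39696 ^ 8 = 39704

39704


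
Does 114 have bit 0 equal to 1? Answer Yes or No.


0b1110010, bit 0 = 0. No

No


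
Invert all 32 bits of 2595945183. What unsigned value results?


2595945183 ^ 4294967295 = 1699022112

1699022112


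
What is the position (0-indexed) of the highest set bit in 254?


0b11111110. Highest set bit at position 7

7


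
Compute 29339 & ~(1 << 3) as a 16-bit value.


29339 & ~(1 << 3) = 29331

29331


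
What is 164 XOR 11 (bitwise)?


0b10100100 ^ 0b1011 = 0b10101111 = 175

175


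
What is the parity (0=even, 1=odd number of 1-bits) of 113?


0b1110001 has 4 ones => parity 0

0


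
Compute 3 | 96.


0b11 | 0b1100000 = 0b1100011 = 99

99


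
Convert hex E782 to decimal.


E782 hex = 59266 decimal

59266


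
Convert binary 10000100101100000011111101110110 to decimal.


10000100101100000011111101110110 in decimal = 2226143094

2226143094


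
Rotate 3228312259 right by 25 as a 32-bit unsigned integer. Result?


Rotate 0b11000000011011000010001011000011 right by 25 (32-bit) = 0b110110000100010110000111100000 = 907108832

907108832


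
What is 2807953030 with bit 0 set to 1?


2807953030 | (1 << 0) = 2807953030 | 1 = 2807953031

2807953031


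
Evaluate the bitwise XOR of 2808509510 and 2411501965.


0b10100111011001100111010001000110 ^ 0b10001111101111001001100110001101 = 0b101000110110101110110111001011 = 685436363

685436363


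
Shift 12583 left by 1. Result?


0b11000100100111 << 1 = 0b110001001001110 = 25166

25166


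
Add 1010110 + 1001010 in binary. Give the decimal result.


1010110 + 1001010 = 10100000 = 160

160


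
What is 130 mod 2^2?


130 & 3 = 2

2


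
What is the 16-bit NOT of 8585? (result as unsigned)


~0b10000110001001 = 0b1101111001110110 = 56950 (16-bit unsigned)

56950


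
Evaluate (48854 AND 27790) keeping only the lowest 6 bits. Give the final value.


Step 1: 48854 & 27790 = 11398
Step 2: 11398 & 63 = 6

6


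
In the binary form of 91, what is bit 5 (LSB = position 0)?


0b1011011, position 5 = 0

0


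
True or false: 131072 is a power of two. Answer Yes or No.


0b100000000000000000. Only one bit set => Yes

Yes


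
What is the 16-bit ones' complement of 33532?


33532 ^ 65535 = 32003

32003


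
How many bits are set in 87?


0b1010111 has 5 set bits

5


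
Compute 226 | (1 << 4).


226 | (1 << 4) = 226 | 16 = 242

242


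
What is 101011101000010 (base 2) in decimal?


101011101000010 in decimal = 22338

22338


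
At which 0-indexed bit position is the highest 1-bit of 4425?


0b1000101001001. Highest set bit at position 12

12


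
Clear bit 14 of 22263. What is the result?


22263 & ~(1 << 14) = 5879

5879


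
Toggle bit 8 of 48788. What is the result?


48788 ^ (1 << 8) = 48788 ^ 256 = 49044

49044


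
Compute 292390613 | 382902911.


0b10001011011011000011011010101 | 0b10110110100101010001001111111 = 0b10111111111111010011011111111 = 402630399

402630399


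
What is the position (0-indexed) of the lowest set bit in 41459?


0b1010000111110011. Lowest set bit at position 0

0


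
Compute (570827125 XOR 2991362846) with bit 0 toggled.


Step 1: 570827125 ^ 2991362846 = 2420814443
Step 2: 2420814443 ^ (1 << 0) = 2420814443 ^ 1 = 2420814442

2420814442


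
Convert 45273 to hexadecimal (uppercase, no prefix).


45273 = B0D9 hex

B0D9


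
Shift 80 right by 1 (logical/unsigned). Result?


0b1010000 >> 1 = 0b101000 = 40

40


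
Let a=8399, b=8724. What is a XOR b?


8399 ^ 8724 = 731

731


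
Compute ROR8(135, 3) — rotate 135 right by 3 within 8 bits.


Rotate 0b10000111 right by 3 (8-bit) = 0b11110000 = 240

240


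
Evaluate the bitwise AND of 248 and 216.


0b11111000 & 0b11011000 = 0b11011000 = 216

216


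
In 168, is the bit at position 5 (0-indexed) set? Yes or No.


0b10101000, bit 5 = 1. Yes

Yes


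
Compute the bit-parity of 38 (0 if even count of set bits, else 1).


0b100110 has 3 ones => parity 1

1


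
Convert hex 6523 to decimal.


6523 hex = 25891 decimal

25891


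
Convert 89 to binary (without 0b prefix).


89 = 1011001 in binary

1011001


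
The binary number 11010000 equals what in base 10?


11010000 in decimal = 208

208


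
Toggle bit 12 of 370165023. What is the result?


370165023 ^ (1 << 12) = 370165023 ^ 4096 = 370169119

370169119


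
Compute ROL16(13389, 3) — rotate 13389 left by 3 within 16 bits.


Rotate 0b11010001001101 left by 3 (16-bit) = 0b1010001001101001 = 41577

41577


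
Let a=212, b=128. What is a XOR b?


212 ^ 128 = 84

84


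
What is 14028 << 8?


0b11011011001100 << 8 = 0b1101101100110000000000 = 3591168

3591168


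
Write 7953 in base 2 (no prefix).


7953 = 1111100010001 in binary

1111100010001


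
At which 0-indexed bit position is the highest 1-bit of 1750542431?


0b1101000010101110010100001011111. Highest set bit at position 30

30


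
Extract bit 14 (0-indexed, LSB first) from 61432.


0b1110111111111000, position 14 = 1

1


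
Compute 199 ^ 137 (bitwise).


0b11000111 ^ 0b10001001 = 0b1001110 = 78

78


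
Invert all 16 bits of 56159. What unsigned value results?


56159 ^ 65535 = 9376

9376


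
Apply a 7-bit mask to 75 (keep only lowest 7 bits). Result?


75 & 127 = 75

75


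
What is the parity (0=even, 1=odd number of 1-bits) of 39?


0b100111 has 4 ones => parity 0

0


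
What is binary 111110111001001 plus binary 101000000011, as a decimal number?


111110111001001 + 101000000011 = 1000011111001100 = 34764

34764


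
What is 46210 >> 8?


0b1011010010000010 >> 8 = 0b10110100 = 180

180


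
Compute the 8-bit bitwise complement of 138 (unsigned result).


~0b10001010 = 0b1110101 = 117 (8-bit unsigned)

117


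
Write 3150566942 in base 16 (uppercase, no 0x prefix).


3150566942 = BBC9D61E hex

BBC9D61E


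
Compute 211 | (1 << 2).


211 | (1 << 2) = 211 | 4 = 215

215


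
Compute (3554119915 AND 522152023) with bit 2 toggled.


Step 1: 3554119915 & 522152023 = 320274499
Step 2: 320274499 ^ (1 << 2) = 320274499 ^ 4 = 320274503

320274503


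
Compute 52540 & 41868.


0b1100110100111100 & 0b1010001110001100 = 0b1000000100001100 = 33036

33036


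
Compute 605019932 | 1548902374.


0b100100000011111101111100011100 | 0b1011100010100100101111111100110 = 0b1111100010111111101111111111110 = 2086658046

2086658046


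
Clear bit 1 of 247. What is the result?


247 & ~(1 << 1) = 245

245


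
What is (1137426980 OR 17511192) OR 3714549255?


Step 1: 1137426980 | 17511192 = 1137439548
Step 2: 1137439548 | 3714549255 = 3757045567

3757045567


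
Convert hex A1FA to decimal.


A1FA hex = 41466 decimal

41466


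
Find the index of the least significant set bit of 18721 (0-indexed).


0b100100100100001. Lowest set bit at position 0

0


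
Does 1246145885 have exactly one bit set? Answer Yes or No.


0b1001010010001101010110101011101. Multiple bits set => No

No


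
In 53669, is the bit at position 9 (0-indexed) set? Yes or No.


0b1101000110100101, bit 9 = 0. No

No


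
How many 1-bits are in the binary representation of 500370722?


0b11101110100110000110100100010 has 14 set bits

14


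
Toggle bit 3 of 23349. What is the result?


23349 ^ (1 << 3) = 23349 ^ 8 = 23357

23357


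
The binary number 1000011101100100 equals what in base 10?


1000011101100100 in decimal = 34660

34660


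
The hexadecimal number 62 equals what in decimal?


62 hex = 98 decimal

98


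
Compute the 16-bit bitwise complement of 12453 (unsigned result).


~0b11000010100101 = 0b1100111101011010 = 53082 (16-bit unsigned)

53082


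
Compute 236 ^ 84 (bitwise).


0b11101100 ^ 0b1010100 = 0b10111000 = 184

184


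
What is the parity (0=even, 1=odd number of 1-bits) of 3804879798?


0b11100010110010011101101110110110 has 19 ones => parity 1

1


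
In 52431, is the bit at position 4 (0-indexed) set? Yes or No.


0b1100110011001111, bit 4 = 0. No

No


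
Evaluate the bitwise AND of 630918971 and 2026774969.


0b100101100110110000111100111011 & 0b1111000110011100010000110111001 = 0b100000100010100000000100111001 = 545915193

545915193


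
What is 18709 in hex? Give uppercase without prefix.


18709 = 4915 hex

4915


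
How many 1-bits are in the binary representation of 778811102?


0b101110011010111011011011011110 has 20 set bits

20


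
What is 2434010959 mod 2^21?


2434010959 & 2097151 = 1314639

1314639


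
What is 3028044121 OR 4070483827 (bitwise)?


0b10110100011111000100100101011001 | 0b11110010100111101010011101110011 = 0b11110110111111101110111101111011 = 4143902587

4143902587


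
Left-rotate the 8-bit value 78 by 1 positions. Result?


Rotate 0b1001110 left by 1 (8-bit) = 0b10011100 = 156

156


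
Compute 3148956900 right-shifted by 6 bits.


0b10111011101100010100010011100100 >> 6 = 0b10111011101100010100010011 = 49202451

49202451


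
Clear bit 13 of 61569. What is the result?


61569 & ~(1 << 13) = 53377

53377


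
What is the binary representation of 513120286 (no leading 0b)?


513120286 = 11110100101011001100000011110 in binary

11110100101011001100000011110


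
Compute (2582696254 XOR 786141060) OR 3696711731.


Step 1: 2582696254 ^ 786141060 = 3073072826
Step 2: 3073072826 | 3696711731 = 4286537403

4286537403


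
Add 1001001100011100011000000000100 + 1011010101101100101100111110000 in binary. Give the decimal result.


1001001100011100011000000000100 + 1011010101101100101100111110000 = 10100100010001001000100111110100 = 2755955188

2755955188


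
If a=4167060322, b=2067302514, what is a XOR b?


4167060322 ^ 2067302514 = 2203632400

2203632400


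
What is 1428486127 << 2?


0b1010101001001001111011111101111 << 2 = 0b101010100100100111101111110111100 = 5713944508

5713944508


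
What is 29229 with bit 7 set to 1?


29229 | (1 << 7) = 29229 | 128 = 29357

29357


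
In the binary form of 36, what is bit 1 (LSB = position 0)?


0b100100, position 1 = 0

0


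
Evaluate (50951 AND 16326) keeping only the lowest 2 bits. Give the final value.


Step 1: 50951 & 16326 = 1798
Step 2: 1798 & 3 = 2

2


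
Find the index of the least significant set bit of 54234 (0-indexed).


0b1101001111011010. Lowest set bit at position 1

1


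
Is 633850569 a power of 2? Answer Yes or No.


0b100101110001111100101011001001. Multiple bits set => No

No


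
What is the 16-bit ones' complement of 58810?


58810 ^ 65535 = 6725

6725


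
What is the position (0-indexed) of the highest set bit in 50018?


0b1100001101100010. Highest set bit at position 15

15


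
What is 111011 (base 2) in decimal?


111011 in decimal = 59

59


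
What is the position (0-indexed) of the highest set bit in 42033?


0b1010010000110001. Highest set bit at position 15

15


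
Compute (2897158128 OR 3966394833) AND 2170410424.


Step 1: 2897158128 | 3966394833 = 3975118833
Step 2: 3975118833 & 2170410424 = 2152551856

2152551856


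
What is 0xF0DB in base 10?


F0DB hex = 61659 decimal

61659


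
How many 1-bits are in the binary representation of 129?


0b10000001 has 2 set bits

2


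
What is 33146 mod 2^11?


33146 & 2047 = 378

378


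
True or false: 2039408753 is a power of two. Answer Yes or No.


0b1111001100011101110100001110001. Multiple bits set => No

No


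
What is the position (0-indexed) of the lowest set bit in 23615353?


0b1011010000101011101111001. Lowest set bit at position 0

0


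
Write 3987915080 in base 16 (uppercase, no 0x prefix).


3987915080 = EDB2C148 hex

EDB2C148


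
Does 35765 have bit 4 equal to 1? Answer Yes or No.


0b1000101110110101, bit 4 = 1. Yes

Yes


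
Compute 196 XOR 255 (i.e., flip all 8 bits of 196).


196 ^ 255 = 59

59


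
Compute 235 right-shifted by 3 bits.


0b11101011 >> 3 = 0b11101 = 29

29


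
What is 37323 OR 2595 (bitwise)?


0b1001000111001011 | 0b101000100011 = 0b1001101111101011 = 39915

39915


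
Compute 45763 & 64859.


0b1011001011000011 & 0b1111110101011011 = 0b1011000001000011 = 45123

45123


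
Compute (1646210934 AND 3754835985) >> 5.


Step 1: 1646210934 & 3754835985 = 1108213776
Step 2: 1108213776 >> 5 = 34631680

34631680


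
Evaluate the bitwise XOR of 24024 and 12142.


0b101110111011000 ^ 0b10111101101110 = 0b111001010110110 = 29366

29366


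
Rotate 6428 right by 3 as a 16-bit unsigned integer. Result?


Rotate 0b1100100011100 right by 3 (16-bit) = 0b1000001100100011 = 33571

33571


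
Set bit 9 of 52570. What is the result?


52570 | (1 << 9) = 52570 | 512 = 53082

53082


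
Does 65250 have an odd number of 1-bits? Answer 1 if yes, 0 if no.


0b1111111011100010 has 11 ones => parity 1

1


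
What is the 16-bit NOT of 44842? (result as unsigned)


~0b1010111100101010 = 0b101000011010101 = 20693 (16-bit unsigned)

20693


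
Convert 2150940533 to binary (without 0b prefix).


2150940533 = 10000000001101001011111101110101 in binary

10000000001101001011111101110101


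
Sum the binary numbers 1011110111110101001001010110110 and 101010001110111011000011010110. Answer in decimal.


1011110111110101001001010110110 + 101010001110111011000011010110 = 10001001001101100100001110001100 = 2302034828

2302034828


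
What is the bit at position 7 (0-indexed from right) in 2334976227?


0b10001011001011001110100011100011, position 7 = 1

1


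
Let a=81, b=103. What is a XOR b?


81 ^ 103 = 54

54


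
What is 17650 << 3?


0b100010011110010 << 3 = 0b100010011110010000 = 141200

141200


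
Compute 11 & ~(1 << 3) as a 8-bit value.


11 & ~(1 << 3) = 3

3


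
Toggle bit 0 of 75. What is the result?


75 ^ (1 << 0) = 75 ^ 1 = 74

74


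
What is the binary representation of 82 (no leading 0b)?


82 = 1010010 in binary

1010010


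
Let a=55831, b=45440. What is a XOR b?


55831 ^ 45440 = 27543

27543


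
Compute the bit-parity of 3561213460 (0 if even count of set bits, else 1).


0b11010100010000111100111000010100 has 14 ones => parity 0

0


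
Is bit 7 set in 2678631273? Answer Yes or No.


0b10011111101010001010101101101001, bit 7 = 0. No

No


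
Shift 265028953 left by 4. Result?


0b1111110011000000010101011001 << 4 = 0b11111100110000000101010110010000 = 4240463248

4240463248


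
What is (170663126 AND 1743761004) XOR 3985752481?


Step 1: 170663126 & 1743761004 = 36441156
Step 2: 36441156 ^ 3985752481 = 4022193637

4022193637


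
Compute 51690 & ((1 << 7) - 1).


51690 & 127 = 106

106


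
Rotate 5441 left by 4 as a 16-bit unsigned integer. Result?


Rotate 0b1010101000001 left by 4 (16-bit) = 0b101010000010001 = 21521

21521


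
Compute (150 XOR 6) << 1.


Step 1: 150 ^ 6 = 144
Step 2: 144 << 1 = 288

288


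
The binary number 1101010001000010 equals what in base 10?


1101010001000010 in decimal = 54338

54338


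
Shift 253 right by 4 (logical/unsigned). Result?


0b11111101 >> 4 = 0b1111 = 15

15


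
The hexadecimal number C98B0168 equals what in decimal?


C98B0168 hex = 3381330280 decimal

3381330280


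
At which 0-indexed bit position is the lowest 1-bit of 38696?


0b1001011100101000. Lowest set bit at position 3

3


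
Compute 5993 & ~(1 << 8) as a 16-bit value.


5993 & ~(1 << 8) = 5737

5737
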